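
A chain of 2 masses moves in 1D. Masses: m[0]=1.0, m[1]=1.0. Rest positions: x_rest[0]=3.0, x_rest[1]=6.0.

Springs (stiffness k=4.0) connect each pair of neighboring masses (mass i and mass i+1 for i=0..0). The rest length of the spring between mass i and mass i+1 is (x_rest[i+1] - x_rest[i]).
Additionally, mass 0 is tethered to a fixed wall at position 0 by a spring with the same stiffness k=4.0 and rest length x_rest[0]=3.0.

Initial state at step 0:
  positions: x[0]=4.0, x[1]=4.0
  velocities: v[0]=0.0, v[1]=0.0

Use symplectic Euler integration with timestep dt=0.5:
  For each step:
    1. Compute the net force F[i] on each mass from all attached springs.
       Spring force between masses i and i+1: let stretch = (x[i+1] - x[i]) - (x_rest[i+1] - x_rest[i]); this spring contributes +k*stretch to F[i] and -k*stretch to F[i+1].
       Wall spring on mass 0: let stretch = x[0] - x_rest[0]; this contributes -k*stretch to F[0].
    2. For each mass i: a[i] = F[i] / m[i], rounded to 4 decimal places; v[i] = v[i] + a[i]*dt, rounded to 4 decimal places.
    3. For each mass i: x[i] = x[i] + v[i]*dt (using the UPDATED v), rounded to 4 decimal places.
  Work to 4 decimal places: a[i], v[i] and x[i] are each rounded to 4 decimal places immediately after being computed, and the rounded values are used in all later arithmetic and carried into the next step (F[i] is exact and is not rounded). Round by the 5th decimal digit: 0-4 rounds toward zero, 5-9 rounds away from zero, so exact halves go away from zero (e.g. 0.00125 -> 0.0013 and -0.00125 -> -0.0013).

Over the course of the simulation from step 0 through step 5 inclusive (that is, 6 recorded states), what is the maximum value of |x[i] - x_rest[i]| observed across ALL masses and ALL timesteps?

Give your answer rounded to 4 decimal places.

Step 0: x=[4.0000 4.0000] v=[0.0000 0.0000]
Step 1: x=[0.0000 7.0000] v=[-8.0000 6.0000]
Step 2: x=[3.0000 6.0000] v=[6.0000 -2.0000]
Step 3: x=[6.0000 5.0000] v=[6.0000 -2.0000]
Step 4: x=[2.0000 8.0000] v=[-8.0000 6.0000]
Step 5: x=[2.0000 8.0000] v=[0.0000 0.0000]
Max displacement = 3.0000

Answer: 3.0000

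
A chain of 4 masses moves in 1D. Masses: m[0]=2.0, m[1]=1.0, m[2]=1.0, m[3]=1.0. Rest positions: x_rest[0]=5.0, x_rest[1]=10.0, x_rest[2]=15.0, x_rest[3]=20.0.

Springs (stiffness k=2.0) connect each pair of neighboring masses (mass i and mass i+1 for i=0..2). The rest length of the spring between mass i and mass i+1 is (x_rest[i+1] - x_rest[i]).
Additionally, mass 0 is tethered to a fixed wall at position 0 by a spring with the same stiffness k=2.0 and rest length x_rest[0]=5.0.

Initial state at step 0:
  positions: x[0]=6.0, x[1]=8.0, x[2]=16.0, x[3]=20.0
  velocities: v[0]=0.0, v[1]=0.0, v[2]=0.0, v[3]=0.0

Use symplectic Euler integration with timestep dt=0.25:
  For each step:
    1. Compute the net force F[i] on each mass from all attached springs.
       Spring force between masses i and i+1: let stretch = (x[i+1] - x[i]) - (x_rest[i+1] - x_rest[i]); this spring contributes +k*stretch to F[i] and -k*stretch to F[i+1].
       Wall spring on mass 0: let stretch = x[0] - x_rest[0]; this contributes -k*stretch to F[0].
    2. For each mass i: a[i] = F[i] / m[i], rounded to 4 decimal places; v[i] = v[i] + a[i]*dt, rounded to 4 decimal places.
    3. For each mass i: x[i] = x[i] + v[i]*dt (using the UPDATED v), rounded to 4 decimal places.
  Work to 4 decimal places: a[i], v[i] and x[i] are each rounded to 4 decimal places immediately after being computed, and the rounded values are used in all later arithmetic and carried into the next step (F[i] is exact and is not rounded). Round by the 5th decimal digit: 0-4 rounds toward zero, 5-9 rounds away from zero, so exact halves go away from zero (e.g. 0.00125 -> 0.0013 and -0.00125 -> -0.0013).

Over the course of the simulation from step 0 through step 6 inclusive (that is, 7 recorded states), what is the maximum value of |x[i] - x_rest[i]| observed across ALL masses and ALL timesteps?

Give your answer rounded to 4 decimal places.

Step 0: x=[6.0000 8.0000 16.0000 20.0000] v=[0.0000 0.0000 0.0000 0.0000]
Step 1: x=[5.7500 8.7500 15.5000 20.1250] v=[-1.0000 3.0000 -2.0000 0.5000]
Step 2: x=[5.3281 9.9688 14.7344 20.2969] v=[-1.6875 4.8750 -3.0625 0.6875]
Step 3: x=[4.8633 11.2032 14.0684 20.3985] v=[-1.8594 4.9375 -2.6641 0.4063]
Step 4: x=[4.4907 12.0033 13.8355 20.3338] v=[-1.4903 3.2002 -0.9317 -0.2588]
Step 5: x=[4.3070 12.0933 14.1859 20.0818] v=[-0.7348 0.3600 1.4014 -1.0080]
Step 6: x=[4.3408 11.4716 15.0117 19.7178] v=[0.1350 -2.4869 3.3031 -1.4560]
Max displacement = 2.0933

Answer: 2.0933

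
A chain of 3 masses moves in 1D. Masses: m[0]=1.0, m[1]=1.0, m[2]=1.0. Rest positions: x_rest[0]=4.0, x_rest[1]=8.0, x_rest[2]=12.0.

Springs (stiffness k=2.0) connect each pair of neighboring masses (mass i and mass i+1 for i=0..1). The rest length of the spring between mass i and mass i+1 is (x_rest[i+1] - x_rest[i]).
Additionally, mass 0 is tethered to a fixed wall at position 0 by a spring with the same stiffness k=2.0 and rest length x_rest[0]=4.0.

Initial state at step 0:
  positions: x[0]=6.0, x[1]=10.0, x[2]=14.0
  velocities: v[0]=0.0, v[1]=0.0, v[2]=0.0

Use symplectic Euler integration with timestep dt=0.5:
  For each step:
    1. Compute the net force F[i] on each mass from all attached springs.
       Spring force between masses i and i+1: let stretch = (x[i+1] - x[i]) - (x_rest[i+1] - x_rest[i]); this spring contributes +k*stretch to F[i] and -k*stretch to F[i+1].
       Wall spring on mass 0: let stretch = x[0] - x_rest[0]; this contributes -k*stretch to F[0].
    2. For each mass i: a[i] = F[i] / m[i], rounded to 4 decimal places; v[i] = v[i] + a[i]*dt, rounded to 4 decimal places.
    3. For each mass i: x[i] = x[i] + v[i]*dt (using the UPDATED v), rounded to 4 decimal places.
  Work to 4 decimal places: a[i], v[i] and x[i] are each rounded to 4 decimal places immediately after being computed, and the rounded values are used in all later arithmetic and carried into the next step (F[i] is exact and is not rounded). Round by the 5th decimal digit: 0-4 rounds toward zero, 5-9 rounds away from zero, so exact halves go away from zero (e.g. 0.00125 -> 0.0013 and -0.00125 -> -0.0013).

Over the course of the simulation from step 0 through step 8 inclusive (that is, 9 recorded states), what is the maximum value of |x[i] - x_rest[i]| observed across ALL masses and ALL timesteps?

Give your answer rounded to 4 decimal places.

Step 0: x=[6.0000 10.0000 14.0000] v=[0.0000 0.0000 0.0000]
Step 1: x=[5.0000 10.0000 14.0000] v=[-2.0000 0.0000 0.0000]
Step 2: x=[4.0000 9.5000 14.0000] v=[-2.0000 -1.0000 0.0000]
Step 3: x=[3.7500 8.5000 13.7500] v=[-0.5000 -2.0000 -0.5000]
Step 4: x=[4.0000 7.7500 12.8750] v=[0.5000 -1.5000 -1.7500]
Step 5: x=[4.1250 7.6875 11.4375] v=[0.2500 -0.1250 -2.8750]
Step 6: x=[3.9688 7.7188 10.1250] v=[-0.3125 0.0625 -2.6250]
Step 7: x=[3.7032 7.0782 9.6094] v=[-0.5313 -1.2813 -1.0312]
Step 8: x=[3.2735 6.0157 9.8282] v=[-0.8595 -2.1251 0.4376]
Max displacement = 2.3906

Answer: 2.3906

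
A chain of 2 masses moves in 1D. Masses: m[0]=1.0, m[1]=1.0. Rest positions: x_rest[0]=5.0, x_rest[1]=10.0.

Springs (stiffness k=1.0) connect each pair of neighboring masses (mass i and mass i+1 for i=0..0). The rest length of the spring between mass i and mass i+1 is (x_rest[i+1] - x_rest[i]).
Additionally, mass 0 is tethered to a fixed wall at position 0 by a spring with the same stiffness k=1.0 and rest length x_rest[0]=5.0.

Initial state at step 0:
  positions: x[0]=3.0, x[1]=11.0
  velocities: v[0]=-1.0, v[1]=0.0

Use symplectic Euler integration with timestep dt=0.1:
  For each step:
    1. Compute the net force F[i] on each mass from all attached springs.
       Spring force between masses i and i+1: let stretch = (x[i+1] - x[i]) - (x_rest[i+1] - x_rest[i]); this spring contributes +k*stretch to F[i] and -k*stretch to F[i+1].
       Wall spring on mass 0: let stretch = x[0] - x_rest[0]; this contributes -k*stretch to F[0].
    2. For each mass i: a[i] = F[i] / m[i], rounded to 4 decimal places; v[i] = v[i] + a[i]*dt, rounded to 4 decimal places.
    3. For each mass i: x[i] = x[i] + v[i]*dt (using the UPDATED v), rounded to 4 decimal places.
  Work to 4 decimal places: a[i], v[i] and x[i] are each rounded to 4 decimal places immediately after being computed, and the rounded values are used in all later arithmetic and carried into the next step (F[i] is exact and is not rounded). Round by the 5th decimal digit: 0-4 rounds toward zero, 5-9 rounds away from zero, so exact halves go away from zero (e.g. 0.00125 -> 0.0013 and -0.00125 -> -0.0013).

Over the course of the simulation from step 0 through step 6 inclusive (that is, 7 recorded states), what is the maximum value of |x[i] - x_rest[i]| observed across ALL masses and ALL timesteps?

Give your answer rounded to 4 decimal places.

Step 0: x=[3.0000 11.0000] v=[-1.0000 0.0000]
Step 1: x=[2.9500 10.9700] v=[-0.5000 -0.3000]
Step 2: x=[2.9507 10.9098] v=[0.0070 -0.6020]
Step 3: x=[3.0015 10.8200] v=[0.5078 -0.8979]
Step 4: x=[3.1005 10.7020] v=[0.9895 -1.1798]
Step 5: x=[3.2445 10.5580] v=[1.4396 -1.4400]
Step 6: x=[3.4292 10.3909] v=[1.8465 -1.6714]
Max displacement = 2.0500

Answer: 2.0500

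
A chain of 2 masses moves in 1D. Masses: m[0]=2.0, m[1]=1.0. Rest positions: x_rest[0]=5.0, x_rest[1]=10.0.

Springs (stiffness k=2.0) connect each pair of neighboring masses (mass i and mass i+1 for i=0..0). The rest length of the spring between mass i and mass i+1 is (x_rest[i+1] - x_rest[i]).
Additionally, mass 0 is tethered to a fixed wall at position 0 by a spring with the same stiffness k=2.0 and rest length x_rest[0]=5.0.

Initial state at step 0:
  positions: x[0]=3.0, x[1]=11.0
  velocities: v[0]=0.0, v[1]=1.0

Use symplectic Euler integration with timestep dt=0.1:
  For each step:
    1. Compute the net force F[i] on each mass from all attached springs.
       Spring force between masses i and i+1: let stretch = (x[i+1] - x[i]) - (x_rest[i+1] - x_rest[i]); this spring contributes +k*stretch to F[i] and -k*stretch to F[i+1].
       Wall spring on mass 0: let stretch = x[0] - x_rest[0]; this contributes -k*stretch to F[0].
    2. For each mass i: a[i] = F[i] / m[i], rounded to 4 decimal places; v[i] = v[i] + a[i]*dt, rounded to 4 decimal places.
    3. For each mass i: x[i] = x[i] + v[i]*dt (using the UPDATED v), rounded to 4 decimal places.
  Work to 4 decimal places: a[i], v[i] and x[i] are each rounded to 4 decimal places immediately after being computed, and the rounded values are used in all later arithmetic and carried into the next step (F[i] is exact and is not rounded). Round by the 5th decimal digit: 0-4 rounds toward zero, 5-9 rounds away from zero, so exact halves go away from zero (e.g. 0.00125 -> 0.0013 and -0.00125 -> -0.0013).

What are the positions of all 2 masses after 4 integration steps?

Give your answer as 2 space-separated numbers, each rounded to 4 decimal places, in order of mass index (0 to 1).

Answer: 3.4861 10.8128

Derivation:
Step 0: x=[3.0000 11.0000] v=[0.0000 1.0000]
Step 1: x=[3.0500 11.0400] v=[0.5000 0.4000]
Step 2: x=[3.1494 11.0202] v=[0.9940 -0.1980]
Step 3: x=[3.2960 10.9430] v=[1.4661 -0.7722]
Step 4: x=[3.4861 10.8128] v=[1.9012 -1.3016]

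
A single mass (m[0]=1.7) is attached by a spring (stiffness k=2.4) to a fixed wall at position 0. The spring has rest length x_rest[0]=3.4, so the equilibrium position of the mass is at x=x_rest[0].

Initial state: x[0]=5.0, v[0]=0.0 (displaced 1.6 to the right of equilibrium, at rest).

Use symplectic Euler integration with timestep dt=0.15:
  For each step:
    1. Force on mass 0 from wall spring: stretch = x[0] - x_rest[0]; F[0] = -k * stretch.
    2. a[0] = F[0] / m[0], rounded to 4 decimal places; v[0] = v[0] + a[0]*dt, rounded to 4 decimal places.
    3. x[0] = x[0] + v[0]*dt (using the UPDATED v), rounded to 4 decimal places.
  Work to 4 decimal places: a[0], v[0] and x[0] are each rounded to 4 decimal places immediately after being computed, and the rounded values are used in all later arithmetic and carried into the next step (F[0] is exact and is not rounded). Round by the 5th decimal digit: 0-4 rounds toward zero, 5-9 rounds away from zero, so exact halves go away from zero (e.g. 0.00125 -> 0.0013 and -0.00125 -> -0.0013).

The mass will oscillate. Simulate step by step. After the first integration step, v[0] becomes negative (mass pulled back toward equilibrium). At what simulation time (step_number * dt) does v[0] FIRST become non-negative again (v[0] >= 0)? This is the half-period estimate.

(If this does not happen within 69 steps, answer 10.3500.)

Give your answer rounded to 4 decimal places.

Answer: 2.7000

Derivation:
Step 0: x=[5.0000] v=[0.0000]
Step 1: x=[4.9492] v=[-0.3388]
Step 2: x=[4.8492] v=[-0.6669]
Step 3: x=[4.7031] v=[-0.9738]
Step 4: x=[4.5156] v=[-1.2498]
Step 5: x=[4.2927] v=[-1.4861]
Step 6: x=[4.0414] v=[-1.6751]
Step 7: x=[3.7698] v=[-1.8109]
Step 8: x=[3.4864] v=[-1.8892]
Step 9: x=[3.2003] v=[-1.9075]
Step 10: x=[2.9205] v=[-1.8652]
Step 11: x=[2.6559] v=[-1.7637]
Step 12: x=[2.4150] v=[-1.6061]
Step 13: x=[2.2054] v=[-1.3975]
Step 14: x=[2.0337] v=[-1.1445]
Step 15: x=[1.9054] v=[-0.8552]
Step 16: x=[1.8246] v=[-0.5387]
Step 17: x=[1.7938] v=[-0.2051]
Step 18: x=[1.8141] v=[0.1350]
First v>=0 after going negative at step 18, time=2.7000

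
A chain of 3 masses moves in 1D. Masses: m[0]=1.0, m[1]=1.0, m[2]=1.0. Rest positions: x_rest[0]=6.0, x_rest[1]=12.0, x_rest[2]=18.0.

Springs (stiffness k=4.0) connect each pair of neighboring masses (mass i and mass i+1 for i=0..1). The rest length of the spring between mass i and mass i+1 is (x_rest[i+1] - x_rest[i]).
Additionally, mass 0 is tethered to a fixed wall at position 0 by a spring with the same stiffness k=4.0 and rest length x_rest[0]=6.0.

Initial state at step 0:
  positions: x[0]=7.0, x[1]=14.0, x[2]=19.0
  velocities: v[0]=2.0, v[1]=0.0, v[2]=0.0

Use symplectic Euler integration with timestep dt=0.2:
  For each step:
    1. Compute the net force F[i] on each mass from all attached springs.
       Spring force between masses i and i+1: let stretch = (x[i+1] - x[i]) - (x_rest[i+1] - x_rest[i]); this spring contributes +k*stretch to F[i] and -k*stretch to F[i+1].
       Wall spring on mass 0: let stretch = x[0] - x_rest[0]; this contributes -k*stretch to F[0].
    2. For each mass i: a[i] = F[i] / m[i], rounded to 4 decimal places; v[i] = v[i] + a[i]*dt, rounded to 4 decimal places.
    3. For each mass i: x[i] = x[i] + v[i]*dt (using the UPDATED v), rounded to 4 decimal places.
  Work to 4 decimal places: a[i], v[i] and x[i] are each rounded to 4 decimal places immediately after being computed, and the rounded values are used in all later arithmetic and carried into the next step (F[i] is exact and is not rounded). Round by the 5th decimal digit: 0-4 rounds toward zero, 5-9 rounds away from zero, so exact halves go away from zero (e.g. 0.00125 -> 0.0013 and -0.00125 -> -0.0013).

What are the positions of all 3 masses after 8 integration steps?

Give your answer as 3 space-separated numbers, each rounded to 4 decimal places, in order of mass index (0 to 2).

Step 0: x=[7.0000 14.0000 19.0000] v=[2.0000 0.0000 0.0000]
Step 1: x=[7.4000 13.6800 19.1600] v=[2.0000 -1.6000 0.8000]
Step 2: x=[7.6208 13.2320 19.4032] v=[1.1040 -2.2400 1.2160]
Step 3: x=[7.5201 12.8736 19.6190] v=[-0.5037 -1.7920 1.0790]
Step 4: x=[7.0727 12.7379 19.7155] v=[-2.2370 -0.6785 0.4827]
Step 5: x=[6.4001 12.8122 19.6556] v=[-3.3630 0.3714 -0.2994]
Step 6: x=[5.7294 12.9555 19.4608] v=[-3.3534 0.7164 -0.9741]
Step 7: x=[5.2982 12.9835 19.1851] v=[-2.1560 0.1398 -1.3783]
Step 8: x=[5.2489 12.7741 18.8772] v=[-0.2463 -1.0472 -1.5396]

Answer: 5.2489 12.7741 18.8772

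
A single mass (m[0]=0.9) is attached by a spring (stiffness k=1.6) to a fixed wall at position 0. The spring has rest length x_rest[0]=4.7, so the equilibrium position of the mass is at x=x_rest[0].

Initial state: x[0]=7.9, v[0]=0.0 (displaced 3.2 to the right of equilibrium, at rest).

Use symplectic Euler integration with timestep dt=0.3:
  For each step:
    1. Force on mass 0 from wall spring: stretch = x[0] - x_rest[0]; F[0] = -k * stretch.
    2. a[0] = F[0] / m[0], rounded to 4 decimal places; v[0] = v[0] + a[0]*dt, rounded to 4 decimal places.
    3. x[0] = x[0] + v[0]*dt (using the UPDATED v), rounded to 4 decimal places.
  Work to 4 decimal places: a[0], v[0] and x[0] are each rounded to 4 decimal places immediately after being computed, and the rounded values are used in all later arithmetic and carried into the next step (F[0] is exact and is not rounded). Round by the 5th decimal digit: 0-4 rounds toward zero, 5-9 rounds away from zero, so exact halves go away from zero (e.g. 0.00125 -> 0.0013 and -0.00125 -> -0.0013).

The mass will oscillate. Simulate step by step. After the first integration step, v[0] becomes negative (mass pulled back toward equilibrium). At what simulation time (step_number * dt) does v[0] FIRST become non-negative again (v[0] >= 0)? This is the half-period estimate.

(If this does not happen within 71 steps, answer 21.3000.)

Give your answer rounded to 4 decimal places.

Answer: 2.4000

Derivation:
Step 0: x=[7.9000] v=[0.0000]
Step 1: x=[7.3880] v=[-1.7067]
Step 2: x=[6.4459] v=[-3.1403]
Step 3: x=[5.2245] v=[-4.0714]
Step 4: x=[3.9192] v=[-4.3511]
Step 5: x=[2.7388] v=[-3.9347]
Step 6: x=[1.8722] v=[-2.8887]
Step 7: x=[1.4581] v=[-1.3805]
Step 8: x=[1.5627] v=[0.3485]
First v>=0 after going negative at step 8, time=2.4000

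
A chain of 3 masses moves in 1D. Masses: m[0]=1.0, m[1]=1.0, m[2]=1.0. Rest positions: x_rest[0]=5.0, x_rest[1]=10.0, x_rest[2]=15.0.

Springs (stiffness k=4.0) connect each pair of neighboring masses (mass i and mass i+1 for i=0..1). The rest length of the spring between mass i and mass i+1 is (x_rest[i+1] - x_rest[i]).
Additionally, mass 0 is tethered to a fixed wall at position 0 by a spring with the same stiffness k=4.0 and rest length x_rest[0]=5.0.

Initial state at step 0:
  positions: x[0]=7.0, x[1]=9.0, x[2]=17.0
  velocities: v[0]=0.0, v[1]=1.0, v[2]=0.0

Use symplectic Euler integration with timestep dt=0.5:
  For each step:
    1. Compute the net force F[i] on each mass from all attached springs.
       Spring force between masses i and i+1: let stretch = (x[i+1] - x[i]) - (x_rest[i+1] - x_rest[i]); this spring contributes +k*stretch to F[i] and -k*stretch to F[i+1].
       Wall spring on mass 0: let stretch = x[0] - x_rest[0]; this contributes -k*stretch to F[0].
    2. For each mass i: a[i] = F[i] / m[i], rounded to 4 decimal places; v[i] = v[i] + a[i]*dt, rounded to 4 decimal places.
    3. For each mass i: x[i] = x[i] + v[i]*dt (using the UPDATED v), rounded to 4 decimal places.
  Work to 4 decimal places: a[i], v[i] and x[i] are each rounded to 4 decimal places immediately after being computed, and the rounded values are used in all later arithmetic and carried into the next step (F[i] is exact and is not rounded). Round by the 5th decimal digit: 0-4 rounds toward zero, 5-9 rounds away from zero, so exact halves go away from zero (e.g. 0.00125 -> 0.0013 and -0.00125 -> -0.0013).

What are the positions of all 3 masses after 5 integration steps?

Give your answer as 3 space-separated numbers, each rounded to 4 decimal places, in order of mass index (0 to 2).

Step 0: x=[7.0000 9.0000 17.0000] v=[0.0000 1.0000 0.0000]
Step 1: x=[2.0000 15.5000 14.0000] v=[-10.0000 13.0000 -6.0000]
Step 2: x=[8.5000 7.0000 17.5000] v=[13.0000 -17.0000 7.0000]
Step 3: x=[5.0000 10.5000 15.5000] v=[-7.0000 7.0000 -4.0000]
Step 4: x=[2.0000 13.5000 13.5000] v=[-6.0000 6.0000 -4.0000]
Step 5: x=[8.5000 5.0000 16.5000] v=[13.0000 -17.0000 6.0000]

Answer: 8.5000 5.0000 16.5000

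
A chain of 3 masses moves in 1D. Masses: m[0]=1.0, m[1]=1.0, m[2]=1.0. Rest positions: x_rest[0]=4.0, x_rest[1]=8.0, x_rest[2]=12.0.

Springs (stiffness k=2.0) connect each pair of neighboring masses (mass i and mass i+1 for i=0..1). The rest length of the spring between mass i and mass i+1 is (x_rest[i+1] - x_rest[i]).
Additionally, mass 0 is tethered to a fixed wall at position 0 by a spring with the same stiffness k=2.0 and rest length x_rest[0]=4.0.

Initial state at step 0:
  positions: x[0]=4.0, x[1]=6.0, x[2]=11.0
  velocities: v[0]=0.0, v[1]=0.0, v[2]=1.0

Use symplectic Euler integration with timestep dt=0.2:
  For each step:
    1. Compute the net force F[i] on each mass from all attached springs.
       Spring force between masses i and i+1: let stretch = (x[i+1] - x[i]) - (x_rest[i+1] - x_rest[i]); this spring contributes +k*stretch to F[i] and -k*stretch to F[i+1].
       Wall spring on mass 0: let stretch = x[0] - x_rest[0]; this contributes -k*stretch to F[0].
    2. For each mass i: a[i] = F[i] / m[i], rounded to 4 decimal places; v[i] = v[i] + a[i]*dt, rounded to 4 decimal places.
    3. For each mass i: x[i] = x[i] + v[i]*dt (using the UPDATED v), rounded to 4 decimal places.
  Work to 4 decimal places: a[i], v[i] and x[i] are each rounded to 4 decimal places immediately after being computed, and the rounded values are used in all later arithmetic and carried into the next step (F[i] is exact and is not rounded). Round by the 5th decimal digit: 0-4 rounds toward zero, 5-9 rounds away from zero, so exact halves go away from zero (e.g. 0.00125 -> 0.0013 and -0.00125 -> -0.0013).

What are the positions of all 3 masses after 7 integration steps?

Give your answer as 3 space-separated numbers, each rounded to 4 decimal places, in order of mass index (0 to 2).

Answer: 3.2566 8.5187 11.6149

Derivation:
Step 0: x=[4.0000 6.0000 11.0000] v=[0.0000 0.0000 1.0000]
Step 1: x=[3.8400 6.2400 11.1200] v=[-0.8000 1.2000 0.6000]
Step 2: x=[3.5648 6.6784 11.1696] v=[-1.3760 2.1920 0.2480]
Step 3: x=[3.2535 7.2270 11.1799] v=[-1.5565 2.7430 0.0515]
Step 4: x=[2.9998 7.7740 11.1940] v=[-1.2685 2.7348 0.0703]
Step 5: x=[2.8881 8.2126 11.2545] v=[-0.5587 2.1931 0.3023]
Step 6: x=[2.9713 8.4686 11.3916] v=[0.4159 1.2801 0.6855]
Step 7: x=[3.2566 8.5187 11.6149] v=[1.4263 0.2504 1.1163]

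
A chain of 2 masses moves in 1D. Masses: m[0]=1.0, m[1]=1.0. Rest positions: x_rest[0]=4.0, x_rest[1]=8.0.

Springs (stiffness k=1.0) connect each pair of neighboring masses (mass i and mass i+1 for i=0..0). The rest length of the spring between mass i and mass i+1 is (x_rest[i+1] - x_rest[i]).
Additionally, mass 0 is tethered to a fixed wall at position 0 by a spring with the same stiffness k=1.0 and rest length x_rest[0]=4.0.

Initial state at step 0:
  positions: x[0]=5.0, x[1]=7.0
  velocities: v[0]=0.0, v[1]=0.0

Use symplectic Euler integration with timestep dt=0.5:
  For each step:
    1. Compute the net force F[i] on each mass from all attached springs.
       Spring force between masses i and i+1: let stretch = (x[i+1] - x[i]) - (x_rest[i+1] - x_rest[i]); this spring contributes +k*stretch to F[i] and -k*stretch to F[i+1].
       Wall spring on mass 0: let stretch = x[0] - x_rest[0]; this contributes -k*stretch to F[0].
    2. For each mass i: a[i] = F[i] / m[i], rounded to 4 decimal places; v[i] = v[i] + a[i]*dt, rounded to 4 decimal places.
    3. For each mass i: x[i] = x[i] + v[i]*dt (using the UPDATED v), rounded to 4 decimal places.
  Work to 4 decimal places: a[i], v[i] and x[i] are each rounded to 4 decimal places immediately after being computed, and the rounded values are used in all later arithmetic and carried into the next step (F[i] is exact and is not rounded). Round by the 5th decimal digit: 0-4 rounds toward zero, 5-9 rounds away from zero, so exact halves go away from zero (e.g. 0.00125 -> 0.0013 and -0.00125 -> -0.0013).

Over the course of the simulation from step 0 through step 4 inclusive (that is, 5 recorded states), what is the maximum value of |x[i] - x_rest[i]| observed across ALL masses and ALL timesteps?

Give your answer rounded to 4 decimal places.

Step 0: x=[5.0000 7.0000] v=[0.0000 0.0000]
Step 1: x=[4.2500 7.5000] v=[-1.5000 1.0000]
Step 2: x=[3.2500 8.1875] v=[-2.0000 1.3750]
Step 3: x=[2.6719 8.6407] v=[-1.1563 0.9063]
Step 4: x=[2.9180 8.6017] v=[0.4922 -0.0781]
Max displacement = 1.3281

Answer: 1.3281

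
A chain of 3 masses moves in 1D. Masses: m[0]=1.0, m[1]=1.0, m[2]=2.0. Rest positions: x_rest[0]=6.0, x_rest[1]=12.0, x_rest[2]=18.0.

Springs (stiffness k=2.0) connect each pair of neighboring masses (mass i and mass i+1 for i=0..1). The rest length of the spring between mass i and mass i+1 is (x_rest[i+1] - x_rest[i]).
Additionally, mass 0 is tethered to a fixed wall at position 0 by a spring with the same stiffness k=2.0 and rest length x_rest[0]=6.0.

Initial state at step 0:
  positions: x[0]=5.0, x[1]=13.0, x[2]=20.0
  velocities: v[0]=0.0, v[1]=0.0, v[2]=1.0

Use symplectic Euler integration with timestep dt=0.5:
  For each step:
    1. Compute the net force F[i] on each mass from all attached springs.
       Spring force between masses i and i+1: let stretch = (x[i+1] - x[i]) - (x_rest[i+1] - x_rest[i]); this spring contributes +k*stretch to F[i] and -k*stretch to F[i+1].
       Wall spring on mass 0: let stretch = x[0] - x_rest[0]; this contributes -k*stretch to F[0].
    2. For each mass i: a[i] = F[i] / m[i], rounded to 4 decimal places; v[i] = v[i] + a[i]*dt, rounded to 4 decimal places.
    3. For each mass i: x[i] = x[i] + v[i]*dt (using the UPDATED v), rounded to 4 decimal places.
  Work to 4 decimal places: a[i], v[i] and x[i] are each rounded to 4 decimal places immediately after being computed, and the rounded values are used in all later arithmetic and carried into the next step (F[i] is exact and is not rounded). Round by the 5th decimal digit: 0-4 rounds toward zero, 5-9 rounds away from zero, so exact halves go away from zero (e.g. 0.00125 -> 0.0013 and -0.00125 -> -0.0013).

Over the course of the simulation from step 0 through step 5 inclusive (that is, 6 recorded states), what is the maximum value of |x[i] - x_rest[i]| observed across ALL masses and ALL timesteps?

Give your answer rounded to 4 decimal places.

Answer: 3.0391

Derivation:
Step 0: x=[5.0000 13.0000 20.0000] v=[0.0000 0.0000 1.0000]
Step 1: x=[6.5000 12.5000 20.2500] v=[3.0000 -1.0000 0.5000]
Step 2: x=[7.7500 12.8750 20.0625] v=[2.5000 0.7500 -0.3750]
Step 3: x=[7.6875 14.2813 19.5781] v=[-0.1250 2.8125 -0.9688]
Step 4: x=[7.0782 15.0391 19.2695] v=[-1.2187 1.5155 -0.6172]
Step 5: x=[6.9102 13.9316 19.4033] v=[-0.3360 -2.2150 0.2676]
Max displacement = 3.0391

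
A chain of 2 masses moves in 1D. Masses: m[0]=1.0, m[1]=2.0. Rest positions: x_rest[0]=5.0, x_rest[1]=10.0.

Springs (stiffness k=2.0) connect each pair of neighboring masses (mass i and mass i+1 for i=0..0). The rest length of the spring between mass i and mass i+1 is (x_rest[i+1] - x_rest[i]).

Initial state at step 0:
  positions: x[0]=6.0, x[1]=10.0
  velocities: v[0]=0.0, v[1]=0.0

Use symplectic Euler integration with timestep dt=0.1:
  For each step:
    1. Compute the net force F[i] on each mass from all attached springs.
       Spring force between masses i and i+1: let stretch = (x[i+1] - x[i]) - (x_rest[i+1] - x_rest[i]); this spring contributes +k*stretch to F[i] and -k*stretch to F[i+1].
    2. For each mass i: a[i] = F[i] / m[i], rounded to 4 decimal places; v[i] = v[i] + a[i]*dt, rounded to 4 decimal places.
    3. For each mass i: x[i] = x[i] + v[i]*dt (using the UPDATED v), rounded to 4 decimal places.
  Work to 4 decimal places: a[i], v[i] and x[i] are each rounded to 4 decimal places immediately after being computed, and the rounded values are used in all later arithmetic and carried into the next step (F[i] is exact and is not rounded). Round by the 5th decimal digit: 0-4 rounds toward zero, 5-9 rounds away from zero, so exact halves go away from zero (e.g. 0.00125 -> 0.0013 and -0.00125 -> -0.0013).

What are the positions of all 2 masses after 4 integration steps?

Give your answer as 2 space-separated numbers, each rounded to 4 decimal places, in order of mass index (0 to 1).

Answer: 5.8089 10.0956

Derivation:
Step 0: x=[6.0000 10.0000] v=[0.0000 0.0000]
Step 1: x=[5.9800 10.0100] v=[-0.2000 0.1000]
Step 2: x=[5.9406 10.0297] v=[-0.3940 0.1970]
Step 3: x=[5.8830 10.0585] v=[-0.5762 0.2881]
Step 4: x=[5.8089 10.0956] v=[-0.7411 0.3706]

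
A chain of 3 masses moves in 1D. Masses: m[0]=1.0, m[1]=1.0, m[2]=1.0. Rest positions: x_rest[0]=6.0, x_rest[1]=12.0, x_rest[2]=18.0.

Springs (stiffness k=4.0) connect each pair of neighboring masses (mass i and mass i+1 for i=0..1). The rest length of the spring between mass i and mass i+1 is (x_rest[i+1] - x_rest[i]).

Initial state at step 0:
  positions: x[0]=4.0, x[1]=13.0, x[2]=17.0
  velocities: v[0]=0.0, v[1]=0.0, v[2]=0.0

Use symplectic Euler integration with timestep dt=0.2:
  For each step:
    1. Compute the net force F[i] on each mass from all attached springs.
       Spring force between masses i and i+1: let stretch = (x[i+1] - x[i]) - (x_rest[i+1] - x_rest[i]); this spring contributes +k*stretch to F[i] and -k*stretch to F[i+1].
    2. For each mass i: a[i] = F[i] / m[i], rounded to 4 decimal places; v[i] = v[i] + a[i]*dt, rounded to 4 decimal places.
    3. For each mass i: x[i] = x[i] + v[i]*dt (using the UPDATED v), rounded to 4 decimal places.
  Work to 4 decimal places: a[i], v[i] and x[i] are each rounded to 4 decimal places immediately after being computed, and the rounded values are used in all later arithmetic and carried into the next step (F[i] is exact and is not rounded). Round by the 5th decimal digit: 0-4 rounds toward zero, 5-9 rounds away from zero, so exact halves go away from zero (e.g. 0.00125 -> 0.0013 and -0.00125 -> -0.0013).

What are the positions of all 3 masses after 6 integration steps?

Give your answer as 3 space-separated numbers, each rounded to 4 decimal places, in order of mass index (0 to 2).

Step 0: x=[4.0000 13.0000 17.0000] v=[0.0000 0.0000 0.0000]
Step 1: x=[4.4800 12.2000 17.3200] v=[2.4000 -4.0000 1.6000]
Step 2: x=[5.2352 10.9840 17.7808] v=[3.7760 -6.0800 2.3040]
Step 3: x=[5.9502 9.9357 18.1141] v=[3.5750 -5.2416 1.6666]
Step 4: x=[6.3429 9.5582 18.0989] v=[1.9634 -1.8873 -0.0761]
Step 5: x=[6.2900 10.0328 17.6772] v=[-0.2644 2.3730 -2.1087]
Step 6: x=[5.8760 11.1317 16.9924] v=[-2.0702 5.4943 -3.4242]

Answer: 5.8760 11.1317 16.9924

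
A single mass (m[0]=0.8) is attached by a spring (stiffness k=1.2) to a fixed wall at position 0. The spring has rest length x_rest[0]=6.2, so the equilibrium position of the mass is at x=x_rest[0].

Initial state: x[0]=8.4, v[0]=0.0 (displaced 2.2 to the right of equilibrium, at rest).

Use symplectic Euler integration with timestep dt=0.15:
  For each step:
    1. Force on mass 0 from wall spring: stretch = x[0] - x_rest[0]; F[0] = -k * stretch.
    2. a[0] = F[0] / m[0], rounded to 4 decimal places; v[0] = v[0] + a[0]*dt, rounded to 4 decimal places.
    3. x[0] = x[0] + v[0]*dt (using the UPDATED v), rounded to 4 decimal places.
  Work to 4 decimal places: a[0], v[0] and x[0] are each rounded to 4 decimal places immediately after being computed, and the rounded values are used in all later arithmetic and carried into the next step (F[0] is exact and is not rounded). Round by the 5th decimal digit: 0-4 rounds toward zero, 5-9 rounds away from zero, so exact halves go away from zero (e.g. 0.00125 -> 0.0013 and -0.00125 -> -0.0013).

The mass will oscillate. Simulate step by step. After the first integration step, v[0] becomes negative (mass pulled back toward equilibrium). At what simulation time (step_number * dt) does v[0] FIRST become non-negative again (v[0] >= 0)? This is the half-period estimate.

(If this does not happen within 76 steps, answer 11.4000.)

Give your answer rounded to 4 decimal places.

Answer: 2.7000

Derivation:
Step 0: x=[8.4000] v=[0.0000]
Step 1: x=[8.3258] v=[-0.4950]
Step 2: x=[8.1798] v=[-0.9733]
Step 3: x=[7.9670] v=[-1.4188]
Step 4: x=[7.6945] v=[-1.8164]
Step 5: x=[7.3716] v=[-2.1527]
Step 6: x=[7.0092] v=[-2.4163]
Step 7: x=[6.6194] v=[-2.5984]
Step 8: x=[6.2155] v=[-2.6928]
Step 9: x=[5.8111] v=[-2.6963]
Step 10: x=[5.4198] v=[-2.6088]
Step 11: x=[5.0548] v=[-2.4333]
Step 12: x=[4.7285] v=[-2.1756]
Step 13: x=[4.4518] v=[-1.8445]
Step 14: x=[4.2341] v=[-1.4512]
Step 15: x=[4.0828] v=[-1.0089]
Step 16: x=[4.0029] v=[-0.5325]
Step 17: x=[3.9972] v=[-0.0381]
Step 18: x=[4.0658] v=[0.4575]
First v>=0 after going negative at step 18, time=2.7000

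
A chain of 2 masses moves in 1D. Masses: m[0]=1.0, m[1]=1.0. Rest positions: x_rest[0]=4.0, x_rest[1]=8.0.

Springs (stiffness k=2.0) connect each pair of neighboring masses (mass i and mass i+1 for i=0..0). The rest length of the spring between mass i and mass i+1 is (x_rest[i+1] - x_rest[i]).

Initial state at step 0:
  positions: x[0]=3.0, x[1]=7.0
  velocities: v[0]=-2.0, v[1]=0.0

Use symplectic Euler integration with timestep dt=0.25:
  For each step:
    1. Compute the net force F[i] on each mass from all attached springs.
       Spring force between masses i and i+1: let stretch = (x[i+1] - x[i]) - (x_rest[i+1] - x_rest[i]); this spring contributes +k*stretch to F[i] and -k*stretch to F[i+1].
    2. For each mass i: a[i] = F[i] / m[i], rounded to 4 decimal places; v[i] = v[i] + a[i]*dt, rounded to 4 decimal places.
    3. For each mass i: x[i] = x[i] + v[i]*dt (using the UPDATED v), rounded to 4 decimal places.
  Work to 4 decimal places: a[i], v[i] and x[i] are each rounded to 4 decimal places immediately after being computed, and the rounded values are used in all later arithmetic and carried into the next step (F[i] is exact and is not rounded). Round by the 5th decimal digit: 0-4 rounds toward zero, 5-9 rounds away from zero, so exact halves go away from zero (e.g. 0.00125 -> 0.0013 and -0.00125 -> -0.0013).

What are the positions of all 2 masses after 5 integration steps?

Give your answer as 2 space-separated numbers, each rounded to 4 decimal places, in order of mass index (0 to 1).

Step 0: x=[3.0000 7.0000] v=[-2.0000 0.0000]
Step 1: x=[2.5000 7.0000] v=[-2.0000 0.0000]
Step 2: x=[2.0625 6.9375] v=[-1.7500 -0.2500]
Step 3: x=[1.7344 6.7656] v=[-1.3125 -0.6875]
Step 4: x=[1.5352 6.4648] v=[-0.7969 -1.2031]
Step 5: x=[1.4522 6.0478] v=[-0.3321 -1.6679]

Answer: 1.4522 6.0478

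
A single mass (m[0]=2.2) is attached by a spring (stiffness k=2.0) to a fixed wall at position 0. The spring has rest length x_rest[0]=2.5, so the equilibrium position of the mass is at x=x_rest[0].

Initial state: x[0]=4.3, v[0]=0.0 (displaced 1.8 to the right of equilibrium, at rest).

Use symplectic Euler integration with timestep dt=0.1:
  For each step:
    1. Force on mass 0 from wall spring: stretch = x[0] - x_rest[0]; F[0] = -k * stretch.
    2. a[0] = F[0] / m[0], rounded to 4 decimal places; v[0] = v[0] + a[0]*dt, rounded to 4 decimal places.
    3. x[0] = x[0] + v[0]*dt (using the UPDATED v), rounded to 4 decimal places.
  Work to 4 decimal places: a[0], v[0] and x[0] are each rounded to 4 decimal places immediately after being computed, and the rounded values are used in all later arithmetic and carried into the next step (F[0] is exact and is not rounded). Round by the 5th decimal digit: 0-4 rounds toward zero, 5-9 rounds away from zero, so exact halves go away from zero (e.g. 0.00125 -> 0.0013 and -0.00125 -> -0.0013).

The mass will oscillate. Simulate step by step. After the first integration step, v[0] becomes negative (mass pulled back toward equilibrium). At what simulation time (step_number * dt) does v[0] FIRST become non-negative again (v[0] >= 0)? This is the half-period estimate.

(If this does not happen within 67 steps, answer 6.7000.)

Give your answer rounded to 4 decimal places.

Step 0: x=[4.3000] v=[0.0000]
Step 1: x=[4.2836] v=[-0.1636]
Step 2: x=[4.2510] v=[-0.3258]
Step 3: x=[4.2025] v=[-0.4850]
Step 4: x=[4.1385] v=[-0.6398]
Step 5: x=[4.0596] v=[-0.7888]
Step 6: x=[3.9665] v=[-0.9306]
Step 7: x=[3.8601] v=[-1.0639]
Step 8: x=[3.7413] v=[-1.1876]
Step 9: x=[3.6113] v=[-1.3005]
Step 10: x=[3.4712] v=[-1.4015]
Step 11: x=[3.3222] v=[-1.4898]
Step 12: x=[3.1657] v=[-1.5646]
Step 13: x=[3.0032] v=[-1.6251]
Step 14: x=[2.8361] v=[-1.6709]
Step 15: x=[2.6660] v=[-1.7015]
Step 16: x=[2.4943] v=[-1.7166]
Step 17: x=[2.3227] v=[-1.7161]
Step 18: x=[2.1527] v=[-1.7000]
Step 19: x=[1.9859] v=[-1.6684]
Step 20: x=[1.8237] v=[-1.6217]
Step 21: x=[1.6677] v=[-1.5602]
Step 22: x=[1.5193] v=[-1.4845]
Step 23: x=[1.3798] v=[-1.3954]
Step 24: x=[1.2504] v=[-1.2936]
Step 25: x=[1.1324] v=[-1.1800]
Step 26: x=[1.0268] v=[-1.0557]
Step 27: x=[0.9346] v=[-0.9218]
Step 28: x=[0.8567] v=[-0.7795]
Step 29: x=[0.7937] v=[-0.6301]
Step 30: x=[0.7462] v=[-0.4750]
Step 31: x=[0.7146] v=[-0.3156]
Step 32: x=[0.6993] v=[-0.1533]
Step 33: x=[0.7003] v=[0.0104]
First v>=0 after going negative at step 33, time=3.3000

Answer: 3.3000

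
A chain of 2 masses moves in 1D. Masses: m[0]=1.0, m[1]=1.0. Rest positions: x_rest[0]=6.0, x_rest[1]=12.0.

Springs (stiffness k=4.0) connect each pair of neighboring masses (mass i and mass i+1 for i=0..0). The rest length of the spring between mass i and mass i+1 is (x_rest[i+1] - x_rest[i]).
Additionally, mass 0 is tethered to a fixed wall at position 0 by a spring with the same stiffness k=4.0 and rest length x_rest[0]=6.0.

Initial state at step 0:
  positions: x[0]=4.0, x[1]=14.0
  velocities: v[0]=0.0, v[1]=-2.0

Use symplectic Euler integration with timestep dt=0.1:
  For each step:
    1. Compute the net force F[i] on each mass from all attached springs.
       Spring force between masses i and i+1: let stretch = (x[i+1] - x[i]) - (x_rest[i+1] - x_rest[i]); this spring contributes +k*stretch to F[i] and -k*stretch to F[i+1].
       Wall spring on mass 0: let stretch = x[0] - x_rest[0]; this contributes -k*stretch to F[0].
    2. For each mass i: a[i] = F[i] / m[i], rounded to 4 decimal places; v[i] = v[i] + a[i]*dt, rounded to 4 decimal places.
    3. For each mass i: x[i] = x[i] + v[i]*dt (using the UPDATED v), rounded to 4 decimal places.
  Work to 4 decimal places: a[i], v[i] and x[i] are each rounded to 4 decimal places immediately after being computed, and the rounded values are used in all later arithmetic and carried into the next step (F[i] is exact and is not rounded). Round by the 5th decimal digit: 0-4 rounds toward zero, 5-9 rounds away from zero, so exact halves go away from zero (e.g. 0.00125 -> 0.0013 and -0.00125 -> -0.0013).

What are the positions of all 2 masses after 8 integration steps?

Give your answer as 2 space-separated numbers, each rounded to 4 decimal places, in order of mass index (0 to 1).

Step 0: x=[4.0000 14.0000] v=[0.0000 -2.0000]
Step 1: x=[4.2400 13.6400] v=[2.4000 -3.6000]
Step 2: x=[4.6864 13.1440] v=[4.4640 -4.9600]
Step 3: x=[5.2837 12.5497] v=[5.9725 -5.9430]
Step 4: x=[5.9602 11.9048] v=[6.7654 -6.4494]
Step 5: x=[6.6361 11.2621] v=[6.7592 -6.4272]
Step 6: x=[7.2316 10.6743] v=[5.9552 -5.8776]
Step 7: x=[7.6756 10.1888] v=[4.4396 -4.8547]
Step 8: x=[7.9131 9.8428] v=[2.3746 -3.4600]

Answer: 7.9131 9.8428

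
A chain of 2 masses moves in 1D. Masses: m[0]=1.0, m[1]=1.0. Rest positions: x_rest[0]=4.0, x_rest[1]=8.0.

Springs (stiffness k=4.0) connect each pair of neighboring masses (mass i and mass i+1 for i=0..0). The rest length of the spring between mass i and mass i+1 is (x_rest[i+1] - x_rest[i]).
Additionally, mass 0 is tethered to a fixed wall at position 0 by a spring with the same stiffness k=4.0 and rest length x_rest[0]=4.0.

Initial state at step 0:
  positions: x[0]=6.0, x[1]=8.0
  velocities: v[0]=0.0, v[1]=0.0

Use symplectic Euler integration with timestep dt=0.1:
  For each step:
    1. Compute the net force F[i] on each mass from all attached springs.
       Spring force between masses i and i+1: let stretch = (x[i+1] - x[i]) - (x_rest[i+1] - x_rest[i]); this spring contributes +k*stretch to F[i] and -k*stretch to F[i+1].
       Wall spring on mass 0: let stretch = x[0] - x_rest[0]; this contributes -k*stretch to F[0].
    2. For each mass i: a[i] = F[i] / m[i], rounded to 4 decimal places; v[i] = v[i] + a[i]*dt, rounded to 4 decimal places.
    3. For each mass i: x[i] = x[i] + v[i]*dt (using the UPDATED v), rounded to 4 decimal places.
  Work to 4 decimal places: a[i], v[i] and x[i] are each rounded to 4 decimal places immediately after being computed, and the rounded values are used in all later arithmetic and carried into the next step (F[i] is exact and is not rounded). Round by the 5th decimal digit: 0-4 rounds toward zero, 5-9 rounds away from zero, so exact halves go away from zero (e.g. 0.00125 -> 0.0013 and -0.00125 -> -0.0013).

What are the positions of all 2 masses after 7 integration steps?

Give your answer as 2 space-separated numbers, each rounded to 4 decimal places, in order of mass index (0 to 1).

Answer: 3.2141 9.2284

Derivation:
Step 0: x=[6.0000 8.0000] v=[0.0000 0.0000]
Step 1: x=[5.8400 8.0800] v=[-1.6000 0.8000]
Step 2: x=[5.5360 8.2304] v=[-3.0400 1.5040]
Step 3: x=[5.1183 8.4330] v=[-4.1766 2.0262]
Step 4: x=[4.6285 8.6630] v=[-4.8980 2.3003]
Step 5: x=[4.1149 8.8917] v=[-5.1356 2.2865]
Step 6: x=[3.6278 9.0893] v=[-4.8708 1.9758]
Step 7: x=[3.2141 9.2284] v=[-4.1373 1.3912]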